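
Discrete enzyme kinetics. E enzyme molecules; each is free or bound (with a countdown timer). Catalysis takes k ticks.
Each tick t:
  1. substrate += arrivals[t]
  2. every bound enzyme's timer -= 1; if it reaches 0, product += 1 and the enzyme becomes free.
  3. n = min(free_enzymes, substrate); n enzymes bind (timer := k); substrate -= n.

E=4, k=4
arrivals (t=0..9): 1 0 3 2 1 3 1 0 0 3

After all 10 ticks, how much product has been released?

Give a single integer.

t=0: arr=1 -> substrate=0 bound=1 product=0
t=1: arr=0 -> substrate=0 bound=1 product=0
t=2: arr=3 -> substrate=0 bound=4 product=0
t=3: arr=2 -> substrate=2 bound=4 product=0
t=4: arr=1 -> substrate=2 bound=4 product=1
t=5: arr=3 -> substrate=5 bound=4 product=1
t=6: arr=1 -> substrate=3 bound=4 product=4
t=7: arr=0 -> substrate=3 bound=4 product=4
t=8: arr=0 -> substrate=2 bound=4 product=5
t=9: arr=3 -> substrate=5 bound=4 product=5

Answer: 5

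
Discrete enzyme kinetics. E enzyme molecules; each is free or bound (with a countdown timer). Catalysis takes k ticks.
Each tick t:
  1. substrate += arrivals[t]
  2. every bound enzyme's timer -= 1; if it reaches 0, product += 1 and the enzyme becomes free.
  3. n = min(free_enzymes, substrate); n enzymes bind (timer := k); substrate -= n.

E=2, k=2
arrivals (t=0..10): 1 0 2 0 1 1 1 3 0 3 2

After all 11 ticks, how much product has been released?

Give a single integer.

Answer: 8

Derivation:
t=0: arr=1 -> substrate=0 bound=1 product=0
t=1: arr=0 -> substrate=0 bound=1 product=0
t=2: arr=2 -> substrate=0 bound=2 product=1
t=3: arr=0 -> substrate=0 bound=2 product=1
t=4: arr=1 -> substrate=0 bound=1 product=3
t=5: arr=1 -> substrate=0 bound=2 product=3
t=6: arr=1 -> substrate=0 bound=2 product=4
t=7: arr=3 -> substrate=2 bound=2 product=5
t=8: arr=0 -> substrate=1 bound=2 product=6
t=9: arr=3 -> substrate=3 bound=2 product=7
t=10: arr=2 -> substrate=4 bound=2 product=8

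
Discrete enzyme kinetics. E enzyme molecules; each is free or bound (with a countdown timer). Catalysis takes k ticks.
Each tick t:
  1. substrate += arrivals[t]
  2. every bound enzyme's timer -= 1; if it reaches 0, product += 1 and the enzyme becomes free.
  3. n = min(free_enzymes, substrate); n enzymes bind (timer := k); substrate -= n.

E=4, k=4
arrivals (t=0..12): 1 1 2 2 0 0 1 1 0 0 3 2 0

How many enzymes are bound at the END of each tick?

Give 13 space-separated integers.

Answer: 1 2 4 4 4 4 3 4 3 2 4 4 4

Derivation:
t=0: arr=1 -> substrate=0 bound=1 product=0
t=1: arr=1 -> substrate=0 bound=2 product=0
t=2: arr=2 -> substrate=0 bound=4 product=0
t=3: arr=2 -> substrate=2 bound=4 product=0
t=4: arr=0 -> substrate=1 bound=4 product=1
t=5: arr=0 -> substrate=0 bound=4 product=2
t=6: arr=1 -> substrate=0 bound=3 product=4
t=7: arr=1 -> substrate=0 bound=4 product=4
t=8: arr=0 -> substrate=0 bound=3 product=5
t=9: arr=0 -> substrate=0 bound=2 product=6
t=10: arr=3 -> substrate=0 bound=4 product=7
t=11: arr=2 -> substrate=1 bound=4 product=8
t=12: arr=0 -> substrate=1 bound=4 product=8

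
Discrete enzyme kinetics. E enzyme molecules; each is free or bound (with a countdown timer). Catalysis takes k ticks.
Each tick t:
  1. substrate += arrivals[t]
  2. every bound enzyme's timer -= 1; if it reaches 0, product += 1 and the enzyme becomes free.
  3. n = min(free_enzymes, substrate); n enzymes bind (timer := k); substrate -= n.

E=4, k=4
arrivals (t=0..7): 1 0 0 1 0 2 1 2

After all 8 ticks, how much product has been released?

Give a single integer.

t=0: arr=1 -> substrate=0 bound=1 product=0
t=1: arr=0 -> substrate=0 bound=1 product=0
t=2: arr=0 -> substrate=0 bound=1 product=0
t=3: arr=1 -> substrate=0 bound=2 product=0
t=4: arr=0 -> substrate=0 bound=1 product=1
t=5: arr=2 -> substrate=0 bound=3 product=1
t=6: arr=1 -> substrate=0 bound=4 product=1
t=7: arr=2 -> substrate=1 bound=4 product=2

Answer: 2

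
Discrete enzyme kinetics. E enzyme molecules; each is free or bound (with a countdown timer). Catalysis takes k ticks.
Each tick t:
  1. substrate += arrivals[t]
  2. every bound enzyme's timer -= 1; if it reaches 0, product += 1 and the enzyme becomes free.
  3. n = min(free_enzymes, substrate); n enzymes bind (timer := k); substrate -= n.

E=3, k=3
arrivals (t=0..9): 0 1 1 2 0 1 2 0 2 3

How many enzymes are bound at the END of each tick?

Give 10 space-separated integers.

Answer: 0 1 2 3 3 3 3 3 3 3

Derivation:
t=0: arr=0 -> substrate=0 bound=0 product=0
t=1: arr=1 -> substrate=0 bound=1 product=0
t=2: arr=1 -> substrate=0 bound=2 product=0
t=3: arr=2 -> substrate=1 bound=3 product=0
t=4: arr=0 -> substrate=0 bound=3 product=1
t=5: arr=1 -> substrate=0 bound=3 product=2
t=6: arr=2 -> substrate=1 bound=3 product=3
t=7: arr=0 -> substrate=0 bound=3 product=4
t=8: arr=2 -> substrate=1 bound=3 product=5
t=9: arr=3 -> substrate=3 bound=3 product=6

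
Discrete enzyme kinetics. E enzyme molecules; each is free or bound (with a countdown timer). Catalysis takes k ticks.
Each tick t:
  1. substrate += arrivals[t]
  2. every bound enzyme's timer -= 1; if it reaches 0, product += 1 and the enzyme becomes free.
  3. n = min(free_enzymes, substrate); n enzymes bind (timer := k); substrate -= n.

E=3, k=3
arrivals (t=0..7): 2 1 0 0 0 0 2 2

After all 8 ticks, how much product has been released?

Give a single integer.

Answer: 3

Derivation:
t=0: arr=2 -> substrate=0 bound=2 product=0
t=1: arr=1 -> substrate=0 bound=3 product=0
t=2: arr=0 -> substrate=0 bound=3 product=0
t=3: arr=0 -> substrate=0 bound=1 product=2
t=4: arr=0 -> substrate=0 bound=0 product=3
t=5: arr=0 -> substrate=0 bound=0 product=3
t=6: arr=2 -> substrate=0 bound=2 product=3
t=7: arr=2 -> substrate=1 bound=3 product=3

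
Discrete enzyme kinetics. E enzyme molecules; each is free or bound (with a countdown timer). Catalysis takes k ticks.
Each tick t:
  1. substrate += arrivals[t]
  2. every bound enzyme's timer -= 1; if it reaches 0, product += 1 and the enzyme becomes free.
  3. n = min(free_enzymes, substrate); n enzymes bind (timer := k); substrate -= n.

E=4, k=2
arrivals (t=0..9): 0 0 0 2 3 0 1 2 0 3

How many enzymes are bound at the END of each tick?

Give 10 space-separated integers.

Answer: 0 0 0 2 4 3 2 3 2 3

Derivation:
t=0: arr=0 -> substrate=0 bound=0 product=0
t=1: arr=0 -> substrate=0 bound=0 product=0
t=2: arr=0 -> substrate=0 bound=0 product=0
t=3: arr=2 -> substrate=0 bound=2 product=0
t=4: arr=3 -> substrate=1 bound=4 product=0
t=5: arr=0 -> substrate=0 bound=3 product=2
t=6: arr=1 -> substrate=0 bound=2 product=4
t=7: arr=2 -> substrate=0 bound=3 product=5
t=8: arr=0 -> substrate=0 bound=2 product=6
t=9: arr=3 -> substrate=0 bound=3 product=8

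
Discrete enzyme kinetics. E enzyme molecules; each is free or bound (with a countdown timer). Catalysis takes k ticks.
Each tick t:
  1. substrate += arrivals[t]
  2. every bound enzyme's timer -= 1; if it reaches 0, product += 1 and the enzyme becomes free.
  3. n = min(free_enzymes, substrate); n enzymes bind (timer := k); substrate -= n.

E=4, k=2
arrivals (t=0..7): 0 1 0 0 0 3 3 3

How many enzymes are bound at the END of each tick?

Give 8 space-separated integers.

t=0: arr=0 -> substrate=0 bound=0 product=0
t=1: arr=1 -> substrate=0 bound=1 product=0
t=2: arr=0 -> substrate=0 bound=1 product=0
t=3: arr=0 -> substrate=0 bound=0 product=1
t=4: arr=0 -> substrate=0 bound=0 product=1
t=5: arr=3 -> substrate=0 bound=3 product=1
t=6: arr=3 -> substrate=2 bound=4 product=1
t=7: arr=3 -> substrate=2 bound=4 product=4

Answer: 0 1 1 0 0 3 4 4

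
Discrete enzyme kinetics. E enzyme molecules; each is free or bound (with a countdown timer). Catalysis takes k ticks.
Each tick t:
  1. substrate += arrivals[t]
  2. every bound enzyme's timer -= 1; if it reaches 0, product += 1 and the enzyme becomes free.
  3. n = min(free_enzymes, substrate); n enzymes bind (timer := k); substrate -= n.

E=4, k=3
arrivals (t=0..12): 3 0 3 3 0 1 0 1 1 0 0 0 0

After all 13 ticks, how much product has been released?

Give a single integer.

t=0: arr=3 -> substrate=0 bound=3 product=0
t=1: arr=0 -> substrate=0 bound=3 product=0
t=2: arr=3 -> substrate=2 bound=4 product=0
t=3: arr=3 -> substrate=2 bound=4 product=3
t=4: arr=0 -> substrate=2 bound=4 product=3
t=5: arr=1 -> substrate=2 bound=4 product=4
t=6: arr=0 -> substrate=0 bound=3 product=7
t=7: arr=1 -> substrate=0 bound=4 product=7
t=8: arr=1 -> substrate=0 bound=4 product=8
t=9: arr=0 -> substrate=0 bound=2 product=10
t=10: arr=0 -> substrate=0 bound=1 product=11
t=11: arr=0 -> substrate=0 bound=0 product=12
t=12: arr=0 -> substrate=0 bound=0 product=12

Answer: 12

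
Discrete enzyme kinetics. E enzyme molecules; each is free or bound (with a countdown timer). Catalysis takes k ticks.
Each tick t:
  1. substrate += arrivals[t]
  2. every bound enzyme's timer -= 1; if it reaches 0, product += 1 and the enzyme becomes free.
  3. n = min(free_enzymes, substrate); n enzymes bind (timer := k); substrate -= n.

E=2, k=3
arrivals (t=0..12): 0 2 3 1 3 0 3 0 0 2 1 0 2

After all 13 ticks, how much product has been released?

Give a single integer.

Answer: 6

Derivation:
t=0: arr=0 -> substrate=0 bound=0 product=0
t=1: arr=2 -> substrate=0 bound=2 product=0
t=2: arr=3 -> substrate=3 bound=2 product=0
t=3: arr=1 -> substrate=4 bound=2 product=0
t=4: arr=3 -> substrate=5 bound=2 product=2
t=5: arr=0 -> substrate=5 bound=2 product=2
t=6: arr=3 -> substrate=8 bound=2 product=2
t=7: arr=0 -> substrate=6 bound=2 product=4
t=8: arr=0 -> substrate=6 bound=2 product=4
t=9: arr=2 -> substrate=8 bound=2 product=4
t=10: arr=1 -> substrate=7 bound=2 product=6
t=11: arr=0 -> substrate=7 bound=2 product=6
t=12: arr=2 -> substrate=9 bound=2 product=6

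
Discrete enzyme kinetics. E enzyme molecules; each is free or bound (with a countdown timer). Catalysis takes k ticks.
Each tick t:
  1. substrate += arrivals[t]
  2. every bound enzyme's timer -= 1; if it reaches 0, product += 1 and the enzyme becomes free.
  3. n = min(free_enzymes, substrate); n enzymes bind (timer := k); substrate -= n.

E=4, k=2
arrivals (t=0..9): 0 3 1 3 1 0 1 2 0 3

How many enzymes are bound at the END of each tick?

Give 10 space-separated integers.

Answer: 0 3 4 4 4 1 1 3 2 3

Derivation:
t=0: arr=0 -> substrate=0 bound=0 product=0
t=1: arr=3 -> substrate=0 bound=3 product=0
t=2: arr=1 -> substrate=0 bound=4 product=0
t=3: arr=3 -> substrate=0 bound=4 product=3
t=4: arr=1 -> substrate=0 bound=4 product=4
t=5: arr=0 -> substrate=0 bound=1 product=7
t=6: arr=1 -> substrate=0 bound=1 product=8
t=7: arr=2 -> substrate=0 bound=3 product=8
t=8: arr=0 -> substrate=0 bound=2 product=9
t=9: arr=3 -> substrate=0 bound=3 product=11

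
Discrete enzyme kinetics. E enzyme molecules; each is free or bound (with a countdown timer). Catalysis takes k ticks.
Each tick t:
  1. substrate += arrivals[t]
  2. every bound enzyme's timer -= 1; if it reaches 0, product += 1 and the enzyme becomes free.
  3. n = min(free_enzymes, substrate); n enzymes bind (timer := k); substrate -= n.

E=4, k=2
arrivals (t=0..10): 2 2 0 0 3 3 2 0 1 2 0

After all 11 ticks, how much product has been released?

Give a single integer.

Answer: 13

Derivation:
t=0: arr=2 -> substrate=0 bound=2 product=0
t=1: arr=2 -> substrate=0 bound=4 product=0
t=2: arr=0 -> substrate=0 bound=2 product=2
t=3: arr=0 -> substrate=0 bound=0 product=4
t=4: arr=3 -> substrate=0 bound=3 product=4
t=5: arr=3 -> substrate=2 bound=4 product=4
t=6: arr=2 -> substrate=1 bound=4 product=7
t=7: arr=0 -> substrate=0 bound=4 product=8
t=8: arr=1 -> substrate=0 bound=2 product=11
t=9: arr=2 -> substrate=0 bound=3 product=12
t=10: arr=0 -> substrate=0 bound=2 product=13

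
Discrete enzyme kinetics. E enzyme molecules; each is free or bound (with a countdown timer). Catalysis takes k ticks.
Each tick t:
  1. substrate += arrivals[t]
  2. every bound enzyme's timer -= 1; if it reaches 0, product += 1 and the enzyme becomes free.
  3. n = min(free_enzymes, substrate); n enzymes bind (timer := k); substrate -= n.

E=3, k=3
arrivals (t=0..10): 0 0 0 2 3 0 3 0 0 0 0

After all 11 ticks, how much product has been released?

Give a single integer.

t=0: arr=0 -> substrate=0 bound=0 product=0
t=1: arr=0 -> substrate=0 bound=0 product=0
t=2: arr=0 -> substrate=0 bound=0 product=0
t=3: arr=2 -> substrate=0 bound=2 product=0
t=4: arr=3 -> substrate=2 bound=3 product=0
t=5: arr=0 -> substrate=2 bound=3 product=0
t=6: arr=3 -> substrate=3 bound=3 product=2
t=7: arr=0 -> substrate=2 bound=3 product=3
t=8: arr=0 -> substrate=2 bound=3 product=3
t=9: arr=0 -> substrate=0 bound=3 product=5
t=10: arr=0 -> substrate=0 bound=2 product=6

Answer: 6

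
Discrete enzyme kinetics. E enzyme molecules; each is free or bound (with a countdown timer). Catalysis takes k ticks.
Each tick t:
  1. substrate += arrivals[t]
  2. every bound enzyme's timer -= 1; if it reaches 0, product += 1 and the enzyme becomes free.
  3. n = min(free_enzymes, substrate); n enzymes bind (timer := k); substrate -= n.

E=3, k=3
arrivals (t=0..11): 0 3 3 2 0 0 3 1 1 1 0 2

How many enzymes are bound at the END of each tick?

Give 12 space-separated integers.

t=0: arr=0 -> substrate=0 bound=0 product=0
t=1: arr=3 -> substrate=0 bound=3 product=0
t=2: arr=3 -> substrate=3 bound=3 product=0
t=3: arr=2 -> substrate=5 bound=3 product=0
t=4: arr=0 -> substrate=2 bound=3 product=3
t=5: arr=0 -> substrate=2 bound=3 product=3
t=6: arr=3 -> substrate=5 bound=3 product=3
t=7: arr=1 -> substrate=3 bound=3 product=6
t=8: arr=1 -> substrate=4 bound=3 product=6
t=9: arr=1 -> substrate=5 bound=3 product=6
t=10: arr=0 -> substrate=2 bound=3 product=9
t=11: arr=2 -> substrate=4 bound=3 product=9

Answer: 0 3 3 3 3 3 3 3 3 3 3 3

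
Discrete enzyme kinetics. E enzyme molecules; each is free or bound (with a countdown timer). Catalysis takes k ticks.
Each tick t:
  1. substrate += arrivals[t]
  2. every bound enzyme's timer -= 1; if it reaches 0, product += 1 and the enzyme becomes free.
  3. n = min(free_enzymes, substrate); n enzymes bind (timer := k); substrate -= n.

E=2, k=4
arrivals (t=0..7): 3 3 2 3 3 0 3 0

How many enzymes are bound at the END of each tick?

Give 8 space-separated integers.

t=0: arr=3 -> substrate=1 bound=2 product=0
t=1: arr=3 -> substrate=4 bound=2 product=0
t=2: arr=2 -> substrate=6 bound=2 product=0
t=3: arr=3 -> substrate=9 bound=2 product=0
t=4: arr=3 -> substrate=10 bound=2 product=2
t=5: arr=0 -> substrate=10 bound=2 product=2
t=6: arr=3 -> substrate=13 bound=2 product=2
t=7: arr=0 -> substrate=13 bound=2 product=2

Answer: 2 2 2 2 2 2 2 2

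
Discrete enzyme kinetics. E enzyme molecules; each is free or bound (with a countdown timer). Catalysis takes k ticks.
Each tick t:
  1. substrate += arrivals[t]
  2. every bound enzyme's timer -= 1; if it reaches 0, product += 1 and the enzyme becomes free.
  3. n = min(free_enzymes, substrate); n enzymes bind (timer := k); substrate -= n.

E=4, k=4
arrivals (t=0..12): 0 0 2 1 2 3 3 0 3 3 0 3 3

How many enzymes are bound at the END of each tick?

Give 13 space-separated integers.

Answer: 0 0 2 3 4 4 4 4 4 4 4 4 4

Derivation:
t=0: arr=0 -> substrate=0 bound=0 product=0
t=1: arr=0 -> substrate=0 bound=0 product=0
t=2: arr=2 -> substrate=0 bound=2 product=0
t=3: arr=1 -> substrate=0 bound=3 product=0
t=4: arr=2 -> substrate=1 bound=4 product=0
t=5: arr=3 -> substrate=4 bound=4 product=0
t=6: arr=3 -> substrate=5 bound=4 product=2
t=7: arr=0 -> substrate=4 bound=4 product=3
t=8: arr=3 -> substrate=6 bound=4 product=4
t=9: arr=3 -> substrate=9 bound=4 product=4
t=10: arr=0 -> substrate=7 bound=4 product=6
t=11: arr=3 -> substrate=9 bound=4 product=7
t=12: arr=3 -> substrate=11 bound=4 product=8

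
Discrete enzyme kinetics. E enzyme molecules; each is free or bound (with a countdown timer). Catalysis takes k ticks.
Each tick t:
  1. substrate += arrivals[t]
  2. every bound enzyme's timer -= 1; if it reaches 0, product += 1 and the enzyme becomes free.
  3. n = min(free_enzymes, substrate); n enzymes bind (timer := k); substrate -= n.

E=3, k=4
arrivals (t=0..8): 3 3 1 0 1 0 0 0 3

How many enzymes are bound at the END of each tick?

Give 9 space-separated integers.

t=0: arr=3 -> substrate=0 bound=3 product=0
t=1: arr=3 -> substrate=3 bound=3 product=0
t=2: arr=1 -> substrate=4 bound=3 product=0
t=3: arr=0 -> substrate=4 bound=3 product=0
t=4: arr=1 -> substrate=2 bound=3 product=3
t=5: arr=0 -> substrate=2 bound=3 product=3
t=6: arr=0 -> substrate=2 bound=3 product=3
t=7: arr=0 -> substrate=2 bound=3 product=3
t=8: arr=3 -> substrate=2 bound=3 product=6

Answer: 3 3 3 3 3 3 3 3 3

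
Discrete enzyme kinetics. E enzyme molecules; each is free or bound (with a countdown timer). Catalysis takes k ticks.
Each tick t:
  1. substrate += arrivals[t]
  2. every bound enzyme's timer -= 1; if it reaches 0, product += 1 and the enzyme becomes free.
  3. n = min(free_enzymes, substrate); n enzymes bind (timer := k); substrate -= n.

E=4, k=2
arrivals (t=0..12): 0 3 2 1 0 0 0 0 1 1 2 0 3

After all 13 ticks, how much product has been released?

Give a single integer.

t=0: arr=0 -> substrate=0 bound=0 product=0
t=1: arr=3 -> substrate=0 bound=3 product=0
t=2: arr=2 -> substrate=1 bound=4 product=0
t=3: arr=1 -> substrate=0 bound=3 product=3
t=4: arr=0 -> substrate=0 bound=2 product=4
t=5: arr=0 -> substrate=0 bound=0 product=6
t=6: arr=0 -> substrate=0 bound=0 product=6
t=7: arr=0 -> substrate=0 bound=0 product=6
t=8: arr=1 -> substrate=0 bound=1 product=6
t=9: arr=1 -> substrate=0 bound=2 product=6
t=10: arr=2 -> substrate=0 bound=3 product=7
t=11: arr=0 -> substrate=0 bound=2 product=8
t=12: arr=3 -> substrate=0 bound=3 product=10

Answer: 10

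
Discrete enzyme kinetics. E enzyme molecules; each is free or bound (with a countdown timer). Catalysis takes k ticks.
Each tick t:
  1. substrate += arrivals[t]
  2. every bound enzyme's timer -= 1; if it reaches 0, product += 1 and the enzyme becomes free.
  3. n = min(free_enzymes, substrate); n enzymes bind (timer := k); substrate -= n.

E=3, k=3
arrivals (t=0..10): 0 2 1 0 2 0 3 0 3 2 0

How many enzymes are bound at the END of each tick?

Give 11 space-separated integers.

Answer: 0 2 3 3 3 2 3 3 3 3 3

Derivation:
t=0: arr=0 -> substrate=0 bound=0 product=0
t=1: arr=2 -> substrate=0 bound=2 product=0
t=2: arr=1 -> substrate=0 bound=3 product=0
t=3: arr=0 -> substrate=0 bound=3 product=0
t=4: arr=2 -> substrate=0 bound=3 product=2
t=5: arr=0 -> substrate=0 bound=2 product=3
t=6: arr=3 -> substrate=2 bound=3 product=3
t=7: arr=0 -> substrate=0 bound=3 product=5
t=8: arr=3 -> substrate=3 bound=3 product=5
t=9: arr=2 -> substrate=4 bound=3 product=6
t=10: arr=0 -> substrate=2 bound=3 product=8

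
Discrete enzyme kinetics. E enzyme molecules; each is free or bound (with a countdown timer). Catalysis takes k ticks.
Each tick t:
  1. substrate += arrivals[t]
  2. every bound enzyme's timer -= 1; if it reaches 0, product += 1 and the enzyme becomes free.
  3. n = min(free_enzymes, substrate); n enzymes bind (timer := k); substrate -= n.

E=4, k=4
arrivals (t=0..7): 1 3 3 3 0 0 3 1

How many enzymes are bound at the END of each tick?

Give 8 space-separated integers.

t=0: arr=1 -> substrate=0 bound=1 product=0
t=1: arr=3 -> substrate=0 bound=4 product=0
t=2: arr=3 -> substrate=3 bound=4 product=0
t=3: arr=3 -> substrate=6 bound=4 product=0
t=4: arr=0 -> substrate=5 bound=4 product=1
t=5: arr=0 -> substrate=2 bound=4 product=4
t=6: arr=3 -> substrate=5 bound=4 product=4
t=7: arr=1 -> substrate=6 bound=4 product=4

Answer: 1 4 4 4 4 4 4 4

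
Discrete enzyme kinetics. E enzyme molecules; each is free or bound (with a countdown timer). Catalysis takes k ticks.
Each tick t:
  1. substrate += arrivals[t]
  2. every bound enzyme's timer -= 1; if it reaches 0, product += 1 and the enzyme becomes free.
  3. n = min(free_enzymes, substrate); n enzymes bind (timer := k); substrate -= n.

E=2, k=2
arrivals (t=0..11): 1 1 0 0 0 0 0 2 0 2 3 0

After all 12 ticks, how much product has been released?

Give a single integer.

Answer: 6

Derivation:
t=0: arr=1 -> substrate=0 bound=1 product=0
t=1: arr=1 -> substrate=0 bound=2 product=0
t=2: arr=0 -> substrate=0 bound=1 product=1
t=3: arr=0 -> substrate=0 bound=0 product=2
t=4: arr=0 -> substrate=0 bound=0 product=2
t=5: arr=0 -> substrate=0 bound=0 product=2
t=6: arr=0 -> substrate=0 bound=0 product=2
t=7: arr=2 -> substrate=0 bound=2 product=2
t=8: arr=0 -> substrate=0 bound=2 product=2
t=9: arr=2 -> substrate=0 bound=2 product=4
t=10: arr=3 -> substrate=3 bound=2 product=4
t=11: arr=0 -> substrate=1 bound=2 product=6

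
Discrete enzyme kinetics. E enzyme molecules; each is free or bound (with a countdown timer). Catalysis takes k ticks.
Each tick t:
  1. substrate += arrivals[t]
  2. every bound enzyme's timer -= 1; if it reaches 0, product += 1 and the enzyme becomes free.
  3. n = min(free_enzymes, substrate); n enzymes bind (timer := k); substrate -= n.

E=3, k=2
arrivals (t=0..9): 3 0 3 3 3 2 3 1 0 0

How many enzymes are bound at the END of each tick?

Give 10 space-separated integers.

t=0: arr=3 -> substrate=0 bound=3 product=0
t=1: arr=0 -> substrate=0 bound=3 product=0
t=2: arr=3 -> substrate=0 bound=3 product=3
t=3: arr=3 -> substrate=3 bound=3 product=3
t=4: arr=3 -> substrate=3 bound=3 product=6
t=5: arr=2 -> substrate=5 bound=3 product=6
t=6: arr=3 -> substrate=5 bound=3 product=9
t=7: arr=1 -> substrate=6 bound=3 product=9
t=8: arr=0 -> substrate=3 bound=3 product=12
t=9: arr=0 -> substrate=3 bound=3 product=12

Answer: 3 3 3 3 3 3 3 3 3 3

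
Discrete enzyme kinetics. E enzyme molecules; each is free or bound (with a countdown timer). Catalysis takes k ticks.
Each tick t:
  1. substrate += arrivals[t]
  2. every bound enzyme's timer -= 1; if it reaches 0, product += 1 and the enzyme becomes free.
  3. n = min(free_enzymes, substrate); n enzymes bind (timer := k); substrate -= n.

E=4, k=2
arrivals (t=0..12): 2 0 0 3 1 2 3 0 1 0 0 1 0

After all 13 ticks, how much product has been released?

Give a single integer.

t=0: arr=2 -> substrate=0 bound=2 product=0
t=1: arr=0 -> substrate=0 bound=2 product=0
t=2: arr=0 -> substrate=0 bound=0 product=2
t=3: arr=3 -> substrate=0 bound=3 product=2
t=4: arr=1 -> substrate=0 bound=4 product=2
t=5: arr=2 -> substrate=0 bound=3 product=5
t=6: arr=3 -> substrate=1 bound=4 product=6
t=7: arr=0 -> substrate=0 bound=3 product=8
t=8: arr=1 -> substrate=0 bound=2 product=10
t=9: arr=0 -> substrate=0 bound=1 product=11
t=10: arr=0 -> substrate=0 bound=0 product=12
t=11: arr=1 -> substrate=0 bound=1 product=12
t=12: arr=0 -> substrate=0 bound=1 product=12

Answer: 12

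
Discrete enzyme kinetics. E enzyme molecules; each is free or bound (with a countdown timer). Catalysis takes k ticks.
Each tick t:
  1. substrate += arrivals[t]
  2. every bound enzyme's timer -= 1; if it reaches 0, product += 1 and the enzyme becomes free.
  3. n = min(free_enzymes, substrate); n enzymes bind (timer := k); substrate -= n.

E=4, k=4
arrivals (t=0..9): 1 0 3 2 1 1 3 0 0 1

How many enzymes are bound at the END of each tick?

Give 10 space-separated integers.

Answer: 1 1 4 4 4 4 4 4 4 4

Derivation:
t=0: arr=1 -> substrate=0 bound=1 product=0
t=1: arr=0 -> substrate=0 bound=1 product=0
t=2: arr=3 -> substrate=0 bound=4 product=0
t=3: arr=2 -> substrate=2 bound=4 product=0
t=4: arr=1 -> substrate=2 bound=4 product=1
t=5: arr=1 -> substrate=3 bound=4 product=1
t=6: arr=3 -> substrate=3 bound=4 product=4
t=7: arr=0 -> substrate=3 bound=4 product=4
t=8: arr=0 -> substrate=2 bound=4 product=5
t=9: arr=1 -> substrate=3 bound=4 product=5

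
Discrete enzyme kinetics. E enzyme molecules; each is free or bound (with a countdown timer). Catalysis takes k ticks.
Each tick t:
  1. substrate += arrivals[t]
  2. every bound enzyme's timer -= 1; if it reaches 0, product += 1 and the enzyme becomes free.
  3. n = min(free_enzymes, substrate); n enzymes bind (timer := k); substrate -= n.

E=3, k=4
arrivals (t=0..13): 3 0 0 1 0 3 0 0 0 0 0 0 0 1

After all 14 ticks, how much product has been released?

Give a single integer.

t=0: arr=3 -> substrate=0 bound=3 product=0
t=1: arr=0 -> substrate=0 bound=3 product=0
t=2: arr=0 -> substrate=0 bound=3 product=0
t=3: arr=1 -> substrate=1 bound=3 product=0
t=4: arr=0 -> substrate=0 bound=1 product=3
t=5: arr=3 -> substrate=1 bound=3 product=3
t=6: arr=0 -> substrate=1 bound=3 product=3
t=7: arr=0 -> substrate=1 bound=3 product=3
t=8: arr=0 -> substrate=0 bound=3 product=4
t=9: arr=0 -> substrate=0 bound=1 product=6
t=10: arr=0 -> substrate=0 bound=1 product=6
t=11: arr=0 -> substrate=0 bound=1 product=6
t=12: arr=0 -> substrate=0 bound=0 product=7
t=13: arr=1 -> substrate=0 bound=1 product=7

Answer: 7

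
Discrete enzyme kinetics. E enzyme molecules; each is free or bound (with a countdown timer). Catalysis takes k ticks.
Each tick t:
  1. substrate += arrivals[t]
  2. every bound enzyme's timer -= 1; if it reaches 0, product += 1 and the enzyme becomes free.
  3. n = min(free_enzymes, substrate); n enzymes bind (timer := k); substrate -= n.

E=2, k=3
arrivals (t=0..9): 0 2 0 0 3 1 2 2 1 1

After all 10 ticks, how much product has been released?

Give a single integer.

Answer: 4

Derivation:
t=0: arr=0 -> substrate=0 bound=0 product=0
t=1: arr=2 -> substrate=0 bound=2 product=0
t=2: arr=0 -> substrate=0 bound=2 product=0
t=3: arr=0 -> substrate=0 bound=2 product=0
t=4: arr=3 -> substrate=1 bound=2 product=2
t=5: arr=1 -> substrate=2 bound=2 product=2
t=6: arr=2 -> substrate=4 bound=2 product=2
t=7: arr=2 -> substrate=4 bound=2 product=4
t=8: arr=1 -> substrate=5 bound=2 product=4
t=9: arr=1 -> substrate=6 bound=2 product=4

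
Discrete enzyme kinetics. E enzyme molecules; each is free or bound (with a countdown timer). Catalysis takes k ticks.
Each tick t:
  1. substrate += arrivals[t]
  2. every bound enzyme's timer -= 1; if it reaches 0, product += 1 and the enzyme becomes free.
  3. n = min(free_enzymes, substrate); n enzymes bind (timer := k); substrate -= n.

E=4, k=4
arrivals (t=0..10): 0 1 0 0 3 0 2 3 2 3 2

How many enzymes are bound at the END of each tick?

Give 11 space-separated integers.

Answer: 0 1 1 1 4 3 4 4 4 4 4

Derivation:
t=0: arr=0 -> substrate=0 bound=0 product=0
t=1: arr=1 -> substrate=0 bound=1 product=0
t=2: arr=0 -> substrate=0 bound=1 product=0
t=3: arr=0 -> substrate=0 bound=1 product=0
t=4: arr=3 -> substrate=0 bound=4 product=0
t=5: arr=0 -> substrate=0 bound=3 product=1
t=6: arr=2 -> substrate=1 bound=4 product=1
t=7: arr=3 -> substrate=4 bound=4 product=1
t=8: arr=2 -> substrate=3 bound=4 product=4
t=9: arr=3 -> substrate=6 bound=4 product=4
t=10: arr=2 -> substrate=7 bound=4 product=5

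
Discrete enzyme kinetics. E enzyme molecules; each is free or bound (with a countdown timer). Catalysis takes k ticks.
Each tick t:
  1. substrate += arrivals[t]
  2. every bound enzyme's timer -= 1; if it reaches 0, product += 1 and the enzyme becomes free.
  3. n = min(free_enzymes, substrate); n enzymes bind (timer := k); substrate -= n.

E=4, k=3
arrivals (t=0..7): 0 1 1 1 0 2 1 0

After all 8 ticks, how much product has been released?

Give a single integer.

t=0: arr=0 -> substrate=0 bound=0 product=0
t=1: arr=1 -> substrate=0 bound=1 product=0
t=2: arr=1 -> substrate=0 bound=2 product=0
t=3: arr=1 -> substrate=0 bound=3 product=0
t=4: arr=0 -> substrate=0 bound=2 product=1
t=5: arr=2 -> substrate=0 bound=3 product=2
t=6: arr=1 -> substrate=0 bound=3 product=3
t=7: arr=0 -> substrate=0 bound=3 product=3

Answer: 3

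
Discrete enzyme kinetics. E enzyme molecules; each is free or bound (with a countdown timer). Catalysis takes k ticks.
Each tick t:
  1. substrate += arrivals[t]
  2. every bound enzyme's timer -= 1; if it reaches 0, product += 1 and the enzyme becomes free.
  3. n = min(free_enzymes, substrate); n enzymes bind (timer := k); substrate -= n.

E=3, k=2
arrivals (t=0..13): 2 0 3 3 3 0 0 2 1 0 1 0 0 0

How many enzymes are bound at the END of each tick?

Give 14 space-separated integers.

t=0: arr=2 -> substrate=0 bound=2 product=0
t=1: arr=0 -> substrate=0 bound=2 product=0
t=2: arr=3 -> substrate=0 bound=3 product=2
t=3: arr=3 -> substrate=3 bound=3 product=2
t=4: arr=3 -> substrate=3 bound=3 product=5
t=5: arr=0 -> substrate=3 bound=3 product=5
t=6: arr=0 -> substrate=0 bound=3 product=8
t=7: arr=2 -> substrate=2 bound=3 product=8
t=8: arr=1 -> substrate=0 bound=3 product=11
t=9: arr=0 -> substrate=0 bound=3 product=11
t=10: arr=1 -> substrate=0 bound=1 product=14
t=11: arr=0 -> substrate=0 bound=1 product=14
t=12: arr=0 -> substrate=0 bound=0 product=15
t=13: arr=0 -> substrate=0 bound=0 product=15

Answer: 2 2 3 3 3 3 3 3 3 3 1 1 0 0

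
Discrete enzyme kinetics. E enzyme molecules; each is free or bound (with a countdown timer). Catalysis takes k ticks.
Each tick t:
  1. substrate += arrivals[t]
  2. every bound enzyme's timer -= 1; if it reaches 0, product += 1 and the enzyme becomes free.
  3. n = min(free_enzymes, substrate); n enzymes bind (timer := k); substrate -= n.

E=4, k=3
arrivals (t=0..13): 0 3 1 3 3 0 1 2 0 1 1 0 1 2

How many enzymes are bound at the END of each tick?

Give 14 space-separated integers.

Answer: 0 3 4 4 4 4 4 4 4 4 4 3 4 3

Derivation:
t=0: arr=0 -> substrate=0 bound=0 product=0
t=1: arr=3 -> substrate=0 bound=3 product=0
t=2: arr=1 -> substrate=0 bound=4 product=0
t=3: arr=3 -> substrate=3 bound=4 product=0
t=4: arr=3 -> substrate=3 bound=4 product=3
t=5: arr=0 -> substrate=2 bound=4 product=4
t=6: arr=1 -> substrate=3 bound=4 product=4
t=7: arr=2 -> substrate=2 bound=4 product=7
t=8: arr=0 -> substrate=1 bound=4 product=8
t=9: arr=1 -> substrate=2 bound=4 product=8
t=10: arr=1 -> substrate=0 bound=4 product=11
t=11: arr=0 -> substrate=0 bound=3 product=12
t=12: arr=1 -> substrate=0 bound=4 product=12
t=13: arr=2 -> substrate=0 bound=3 product=15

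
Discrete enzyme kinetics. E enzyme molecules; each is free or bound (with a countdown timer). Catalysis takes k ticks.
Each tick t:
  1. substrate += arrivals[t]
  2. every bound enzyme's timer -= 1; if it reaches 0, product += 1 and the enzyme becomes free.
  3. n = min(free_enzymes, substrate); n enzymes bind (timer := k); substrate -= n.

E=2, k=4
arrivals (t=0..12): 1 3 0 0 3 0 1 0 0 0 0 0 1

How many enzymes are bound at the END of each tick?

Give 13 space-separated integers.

Answer: 1 2 2 2 2 2 2 2 2 2 2 2 2

Derivation:
t=0: arr=1 -> substrate=0 bound=1 product=0
t=1: arr=3 -> substrate=2 bound=2 product=0
t=2: arr=0 -> substrate=2 bound=2 product=0
t=3: arr=0 -> substrate=2 bound=2 product=0
t=4: arr=3 -> substrate=4 bound=2 product=1
t=5: arr=0 -> substrate=3 bound=2 product=2
t=6: arr=1 -> substrate=4 bound=2 product=2
t=7: arr=0 -> substrate=4 bound=2 product=2
t=8: arr=0 -> substrate=3 bound=2 product=3
t=9: arr=0 -> substrate=2 bound=2 product=4
t=10: arr=0 -> substrate=2 bound=2 product=4
t=11: arr=0 -> substrate=2 bound=2 product=4
t=12: arr=1 -> substrate=2 bound=2 product=5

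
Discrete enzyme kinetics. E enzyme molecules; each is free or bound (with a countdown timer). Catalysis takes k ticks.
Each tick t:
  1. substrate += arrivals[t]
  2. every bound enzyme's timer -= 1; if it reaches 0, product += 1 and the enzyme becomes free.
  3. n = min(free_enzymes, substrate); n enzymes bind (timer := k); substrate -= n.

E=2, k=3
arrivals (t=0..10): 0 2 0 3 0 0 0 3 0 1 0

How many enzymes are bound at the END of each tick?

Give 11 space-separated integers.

Answer: 0 2 2 2 2 2 2 2 2 2 2

Derivation:
t=0: arr=0 -> substrate=0 bound=0 product=0
t=1: arr=2 -> substrate=0 bound=2 product=0
t=2: arr=0 -> substrate=0 bound=2 product=0
t=3: arr=3 -> substrate=3 bound=2 product=0
t=4: arr=0 -> substrate=1 bound=2 product=2
t=5: arr=0 -> substrate=1 bound=2 product=2
t=6: arr=0 -> substrate=1 bound=2 product=2
t=7: arr=3 -> substrate=2 bound=2 product=4
t=8: arr=0 -> substrate=2 bound=2 product=4
t=9: arr=1 -> substrate=3 bound=2 product=4
t=10: arr=0 -> substrate=1 bound=2 product=6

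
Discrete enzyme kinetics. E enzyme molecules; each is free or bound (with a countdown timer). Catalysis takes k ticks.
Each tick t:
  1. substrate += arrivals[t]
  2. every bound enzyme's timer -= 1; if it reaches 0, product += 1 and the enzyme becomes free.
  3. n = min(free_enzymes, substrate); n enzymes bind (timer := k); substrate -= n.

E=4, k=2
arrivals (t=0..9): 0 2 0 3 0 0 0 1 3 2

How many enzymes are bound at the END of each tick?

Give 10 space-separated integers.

t=0: arr=0 -> substrate=0 bound=0 product=0
t=1: arr=2 -> substrate=0 bound=2 product=0
t=2: arr=0 -> substrate=0 bound=2 product=0
t=3: arr=3 -> substrate=0 bound=3 product=2
t=4: arr=0 -> substrate=0 bound=3 product=2
t=5: arr=0 -> substrate=0 bound=0 product=5
t=6: arr=0 -> substrate=0 bound=0 product=5
t=7: arr=1 -> substrate=0 bound=1 product=5
t=8: arr=3 -> substrate=0 bound=4 product=5
t=9: arr=2 -> substrate=1 bound=4 product=6

Answer: 0 2 2 3 3 0 0 1 4 4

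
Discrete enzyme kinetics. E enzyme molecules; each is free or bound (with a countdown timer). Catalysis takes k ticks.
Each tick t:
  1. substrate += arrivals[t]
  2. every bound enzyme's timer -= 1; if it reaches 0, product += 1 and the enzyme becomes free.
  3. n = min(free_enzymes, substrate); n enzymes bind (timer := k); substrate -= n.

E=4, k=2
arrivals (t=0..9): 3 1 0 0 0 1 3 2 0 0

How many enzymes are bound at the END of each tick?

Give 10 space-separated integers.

t=0: arr=3 -> substrate=0 bound=3 product=0
t=1: arr=1 -> substrate=0 bound=4 product=0
t=2: arr=0 -> substrate=0 bound=1 product=3
t=3: arr=0 -> substrate=0 bound=0 product=4
t=4: arr=0 -> substrate=0 bound=0 product=4
t=5: arr=1 -> substrate=0 bound=1 product=4
t=6: arr=3 -> substrate=0 bound=4 product=4
t=7: arr=2 -> substrate=1 bound=4 product=5
t=8: arr=0 -> substrate=0 bound=2 product=8
t=9: arr=0 -> substrate=0 bound=1 product=9

Answer: 3 4 1 0 0 1 4 4 2 1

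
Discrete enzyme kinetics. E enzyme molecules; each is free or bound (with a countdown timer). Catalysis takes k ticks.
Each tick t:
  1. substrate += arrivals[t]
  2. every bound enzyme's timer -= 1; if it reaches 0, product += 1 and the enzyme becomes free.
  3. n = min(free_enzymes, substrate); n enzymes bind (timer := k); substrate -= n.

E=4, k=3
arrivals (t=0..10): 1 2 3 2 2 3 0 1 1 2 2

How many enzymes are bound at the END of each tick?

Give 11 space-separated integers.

t=0: arr=1 -> substrate=0 bound=1 product=0
t=1: arr=2 -> substrate=0 bound=3 product=0
t=2: arr=3 -> substrate=2 bound=4 product=0
t=3: arr=2 -> substrate=3 bound=4 product=1
t=4: arr=2 -> substrate=3 bound=4 product=3
t=5: arr=3 -> substrate=5 bound=4 product=4
t=6: arr=0 -> substrate=4 bound=4 product=5
t=7: arr=1 -> substrate=3 bound=4 product=7
t=8: arr=1 -> substrate=3 bound=4 product=8
t=9: arr=2 -> substrate=4 bound=4 product=9
t=10: arr=2 -> substrate=4 bound=4 product=11

Answer: 1 3 4 4 4 4 4 4 4 4 4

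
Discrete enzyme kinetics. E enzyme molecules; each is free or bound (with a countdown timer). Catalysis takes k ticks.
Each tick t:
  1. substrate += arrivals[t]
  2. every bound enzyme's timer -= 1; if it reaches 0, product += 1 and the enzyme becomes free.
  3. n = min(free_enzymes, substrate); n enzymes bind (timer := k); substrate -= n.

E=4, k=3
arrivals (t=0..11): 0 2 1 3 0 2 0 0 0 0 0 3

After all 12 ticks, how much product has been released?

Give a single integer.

t=0: arr=0 -> substrate=0 bound=0 product=0
t=1: arr=2 -> substrate=0 bound=2 product=0
t=2: arr=1 -> substrate=0 bound=3 product=0
t=3: arr=3 -> substrate=2 bound=4 product=0
t=4: arr=0 -> substrate=0 bound=4 product=2
t=5: arr=2 -> substrate=1 bound=4 product=3
t=6: arr=0 -> substrate=0 bound=4 product=4
t=7: arr=0 -> substrate=0 bound=2 product=6
t=8: arr=0 -> substrate=0 bound=1 product=7
t=9: arr=0 -> substrate=0 bound=0 product=8
t=10: arr=0 -> substrate=0 bound=0 product=8
t=11: arr=3 -> substrate=0 bound=3 product=8

Answer: 8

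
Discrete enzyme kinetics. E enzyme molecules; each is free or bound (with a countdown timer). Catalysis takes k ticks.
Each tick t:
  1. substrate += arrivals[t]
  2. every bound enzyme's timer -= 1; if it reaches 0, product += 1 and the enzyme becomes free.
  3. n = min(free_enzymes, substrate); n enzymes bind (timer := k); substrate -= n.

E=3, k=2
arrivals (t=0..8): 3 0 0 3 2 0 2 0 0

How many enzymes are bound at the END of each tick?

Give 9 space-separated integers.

Answer: 3 3 0 3 3 2 3 2 1

Derivation:
t=0: arr=3 -> substrate=0 bound=3 product=0
t=1: arr=0 -> substrate=0 bound=3 product=0
t=2: arr=0 -> substrate=0 bound=0 product=3
t=3: arr=3 -> substrate=0 bound=3 product=3
t=4: arr=2 -> substrate=2 bound=3 product=3
t=5: arr=0 -> substrate=0 bound=2 product=6
t=6: arr=2 -> substrate=1 bound=3 product=6
t=7: arr=0 -> substrate=0 bound=2 product=8
t=8: arr=0 -> substrate=0 bound=1 product=9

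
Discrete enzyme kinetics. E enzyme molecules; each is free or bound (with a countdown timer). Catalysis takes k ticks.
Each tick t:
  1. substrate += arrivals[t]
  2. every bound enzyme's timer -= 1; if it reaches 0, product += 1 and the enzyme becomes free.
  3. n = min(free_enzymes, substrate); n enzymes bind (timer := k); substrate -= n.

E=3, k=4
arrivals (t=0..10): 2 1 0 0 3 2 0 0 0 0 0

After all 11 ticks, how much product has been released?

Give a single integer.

t=0: arr=2 -> substrate=0 bound=2 product=0
t=1: arr=1 -> substrate=0 bound=3 product=0
t=2: arr=0 -> substrate=0 bound=3 product=0
t=3: arr=0 -> substrate=0 bound=3 product=0
t=4: arr=3 -> substrate=1 bound=3 product=2
t=5: arr=2 -> substrate=2 bound=3 product=3
t=6: arr=0 -> substrate=2 bound=3 product=3
t=7: arr=0 -> substrate=2 bound=3 product=3
t=8: arr=0 -> substrate=0 bound=3 product=5
t=9: arr=0 -> substrate=0 bound=2 product=6
t=10: arr=0 -> substrate=0 bound=2 product=6

Answer: 6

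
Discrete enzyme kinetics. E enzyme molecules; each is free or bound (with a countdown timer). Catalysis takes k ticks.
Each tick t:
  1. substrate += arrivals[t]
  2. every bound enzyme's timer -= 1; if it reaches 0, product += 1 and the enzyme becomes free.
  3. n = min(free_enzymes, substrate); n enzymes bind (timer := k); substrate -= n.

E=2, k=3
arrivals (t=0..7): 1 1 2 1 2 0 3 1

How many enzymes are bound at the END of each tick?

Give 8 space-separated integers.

Answer: 1 2 2 2 2 2 2 2

Derivation:
t=0: arr=1 -> substrate=0 bound=1 product=0
t=1: arr=1 -> substrate=0 bound=2 product=0
t=2: arr=2 -> substrate=2 bound=2 product=0
t=3: arr=1 -> substrate=2 bound=2 product=1
t=4: arr=2 -> substrate=3 bound=2 product=2
t=5: arr=0 -> substrate=3 bound=2 product=2
t=6: arr=3 -> substrate=5 bound=2 product=3
t=7: arr=1 -> substrate=5 bound=2 product=4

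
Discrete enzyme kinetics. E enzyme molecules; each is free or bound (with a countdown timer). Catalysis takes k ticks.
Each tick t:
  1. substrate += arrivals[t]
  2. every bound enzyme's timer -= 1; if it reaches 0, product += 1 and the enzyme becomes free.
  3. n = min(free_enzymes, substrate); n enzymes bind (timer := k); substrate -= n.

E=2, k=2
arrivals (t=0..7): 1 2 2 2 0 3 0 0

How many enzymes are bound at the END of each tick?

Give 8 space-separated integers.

Answer: 1 2 2 2 2 2 2 2

Derivation:
t=0: arr=1 -> substrate=0 bound=1 product=0
t=1: arr=2 -> substrate=1 bound=2 product=0
t=2: arr=2 -> substrate=2 bound=2 product=1
t=3: arr=2 -> substrate=3 bound=2 product=2
t=4: arr=0 -> substrate=2 bound=2 product=3
t=5: arr=3 -> substrate=4 bound=2 product=4
t=6: arr=0 -> substrate=3 bound=2 product=5
t=7: arr=0 -> substrate=2 bound=2 product=6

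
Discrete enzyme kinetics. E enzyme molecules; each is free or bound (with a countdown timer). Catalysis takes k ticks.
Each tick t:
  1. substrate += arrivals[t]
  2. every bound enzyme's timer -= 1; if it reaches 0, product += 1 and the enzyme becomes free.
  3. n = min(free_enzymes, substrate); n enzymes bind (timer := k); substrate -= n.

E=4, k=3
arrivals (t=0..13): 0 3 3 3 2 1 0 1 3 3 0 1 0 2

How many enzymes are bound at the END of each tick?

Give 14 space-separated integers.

t=0: arr=0 -> substrate=0 bound=0 product=0
t=1: arr=3 -> substrate=0 bound=3 product=0
t=2: arr=3 -> substrate=2 bound=4 product=0
t=3: arr=3 -> substrate=5 bound=4 product=0
t=4: arr=2 -> substrate=4 bound=4 product=3
t=5: arr=1 -> substrate=4 bound=4 product=4
t=6: arr=0 -> substrate=4 bound=4 product=4
t=7: arr=1 -> substrate=2 bound=4 product=7
t=8: arr=3 -> substrate=4 bound=4 product=8
t=9: arr=3 -> substrate=7 bound=4 product=8
t=10: arr=0 -> substrate=4 bound=4 product=11
t=11: arr=1 -> substrate=4 bound=4 product=12
t=12: arr=0 -> substrate=4 bound=4 product=12
t=13: arr=2 -> substrate=3 bound=4 product=15

Answer: 0 3 4 4 4 4 4 4 4 4 4 4 4 4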